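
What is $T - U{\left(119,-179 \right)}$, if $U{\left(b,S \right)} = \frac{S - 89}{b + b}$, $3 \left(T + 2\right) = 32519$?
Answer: $\frac{3869449}{357} \approx 10839.0$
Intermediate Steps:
$T = \frac{32513}{3}$ ($T = -2 + \frac{1}{3} \cdot 32519 = -2 + \frac{32519}{3} = \frac{32513}{3} \approx 10838.0$)
$U{\left(b,S \right)} = \frac{-89 + S}{2 b}$
$T - U{\left(119,-179 \right)} = \frac{32513}{3} - \frac{-89 - 179}{2 \cdot 119} = \frac{32513}{3} - \frac{1}{2} \cdot \frac{1}{119} \left(-268\right) = \frac{32513}{3} - - \frac{134}{119} = \frac{32513}{3} + \frac{134}{119} = \frac{3869449}{357}$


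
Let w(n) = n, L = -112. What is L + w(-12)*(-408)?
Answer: 4784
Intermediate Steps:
L + w(-12)*(-408) = -112 - 12*(-408) = -112 + 4896 = 4784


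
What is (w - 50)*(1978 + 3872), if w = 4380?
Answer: 25330500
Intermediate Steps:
(w - 50)*(1978 + 3872) = (4380 - 50)*(1978 + 3872) = 4330*5850 = 25330500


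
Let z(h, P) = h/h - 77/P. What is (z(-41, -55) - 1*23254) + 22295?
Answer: -4783/5 ≈ -956.60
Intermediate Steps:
z(h, P) = 1 - 77/P
(z(-41, -55) - 1*23254) + 22295 = ((-77 - 55)/(-55) - 1*23254) + 22295 = (-1/55*(-132) - 23254) + 22295 = (12/5 - 23254) + 22295 = -116258/5 + 22295 = -4783/5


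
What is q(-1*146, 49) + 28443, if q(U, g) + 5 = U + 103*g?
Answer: 33339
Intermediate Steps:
q(U, g) = -5 + U + 103*g (q(U, g) = -5 + (U + 103*g) = -5 + U + 103*g)
q(-1*146, 49) + 28443 = (-5 - 1*146 + 103*49) + 28443 = (-5 - 146 + 5047) + 28443 = 4896 + 28443 = 33339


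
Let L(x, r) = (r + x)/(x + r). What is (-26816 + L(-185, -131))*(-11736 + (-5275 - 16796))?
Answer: 906534705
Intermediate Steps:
L(x, r) = 1 (L(x, r) = (r + x)/(r + x) = 1)
(-26816 + L(-185, -131))*(-11736 + (-5275 - 16796)) = (-26816 + 1)*(-11736 + (-5275 - 16796)) = -26815*(-11736 - 22071) = -26815*(-33807) = 906534705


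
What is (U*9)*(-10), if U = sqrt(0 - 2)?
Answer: -90*I*sqrt(2) ≈ -127.28*I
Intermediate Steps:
U = I*sqrt(2) (U = sqrt(-2) = I*sqrt(2) ≈ 1.4142*I)
(U*9)*(-10) = ((I*sqrt(2))*9)*(-10) = (9*I*sqrt(2))*(-10) = -90*I*sqrt(2)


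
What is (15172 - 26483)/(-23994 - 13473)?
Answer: 11311/37467 ≈ 0.30189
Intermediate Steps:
(15172 - 26483)/(-23994 - 13473) = -11311/(-37467) = -11311*(-1/37467) = 11311/37467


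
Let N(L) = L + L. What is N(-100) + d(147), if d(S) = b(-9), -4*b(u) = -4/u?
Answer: -1801/9 ≈ -200.11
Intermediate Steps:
b(u) = 1/u (b(u) = -(-1)/u = 1/u)
d(S) = -1/9 (d(S) = 1/(-9) = -1/9)
N(L) = 2*L
N(-100) + d(147) = 2*(-100) - 1/9 = -200 - 1/9 = -1801/9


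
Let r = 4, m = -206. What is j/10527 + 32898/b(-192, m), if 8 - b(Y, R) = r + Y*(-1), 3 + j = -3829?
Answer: -173518831/989538 ≈ -175.35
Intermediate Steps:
j = -3832 (j = -3 - 3829 = -3832)
b(Y, R) = 4 + Y (b(Y, R) = 8 - (4 + Y*(-1)) = 8 - (4 - Y) = 8 + (-4 + Y) = 4 + Y)
j/10527 + 32898/b(-192, m) = -3832/10527 + 32898/(4 - 192) = -3832*1/10527 + 32898/(-188) = -3832/10527 + 32898*(-1/188) = -3832/10527 - 16449/94 = -173518831/989538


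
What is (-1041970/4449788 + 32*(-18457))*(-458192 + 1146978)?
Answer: -64651240613862359/158921 ≈ -4.0681e+11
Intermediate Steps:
(-1041970/4449788 + 32*(-18457))*(-458192 + 1146978) = (-1041970*1/4449788 - 590624)*688786 = (-520985/2224894 - 590624)*688786 = -1314076314841/2224894*688786 = -64651240613862359/158921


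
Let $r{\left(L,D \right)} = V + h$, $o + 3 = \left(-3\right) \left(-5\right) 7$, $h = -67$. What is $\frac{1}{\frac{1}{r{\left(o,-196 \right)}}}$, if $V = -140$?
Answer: $-207$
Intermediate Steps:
$o = 102$ ($o = -3 + \left(-3\right) \left(-5\right) 7 = -3 + 15 \cdot 7 = -3 + 105 = 102$)
$r{\left(L,D \right)} = -207$ ($r{\left(L,D \right)} = -140 - 67 = -207$)
$\frac{1}{\frac{1}{r{\left(o,-196 \right)}}} = \frac{1}{\frac{1}{-207}} = \frac{1}{- \frac{1}{207}} = -207$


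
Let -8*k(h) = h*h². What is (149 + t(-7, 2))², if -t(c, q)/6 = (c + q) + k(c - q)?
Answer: 2163841/16 ≈ 1.3524e+5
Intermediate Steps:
k(h) = -h³/8 (k(h) = -h*h²/8 = -h³/8)
t(c, q) = -6*c - 6*q + 3*(c - q)³/4 (t(c, q) = -6*((c + q) - (c - q)³/8) = -6*(c + q - (c - q)³/8) = -6*c - 6*q + 3*(c - q)³/4)
(149 + t(-7, 2))² = (149 + (-6*(-7) - 6*2 + 3*(-7 - 1*2)³/4))² = (149 + (42 - 12 + 3*(-7 - 2)³/4))² = (149 + (42 - 12 + (¾)*(-9)³))² = (149 + (42 - 12 + (¾)*(-729)))² = (149 + (42 - 12 - 2187/4))² = (149 - 2067/4)² = (-1471/4)² = 2163841/16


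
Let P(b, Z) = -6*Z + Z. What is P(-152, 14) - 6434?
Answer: -6504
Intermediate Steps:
P(b, Z) = -5*Z
P(-152, 14) - 6434 = -5*14 - 6434 = -70 - 6434 = -6504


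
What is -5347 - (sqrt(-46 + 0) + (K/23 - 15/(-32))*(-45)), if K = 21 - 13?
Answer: -3908347/736 - I*sqrt(46) ≈ -5310.3 - 6.7823*I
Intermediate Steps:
K = 8
-5347 - (sqrt(-46 + 0) + (K/23 - 15/(-32))*(-45)) = -5347 - (sqrt(-46 + 0) + (8/23 - 15/(-32))*(-45)) = -5347 - (sqrt(-46) + (8*(1/23) - 15*(-1/32))*(-45)) = -5347 - (I*sqrt(46) + (8/23 + 15/32)*(-45)) = -5347 - (I*sqrt(46) + (601/736)*(-45)) = -5347 - (I*sqrt(46) - 27045/736) = -5347 - (-27045/736 + I*sqrt(46)) = -5347 + (27045/736 - I*sqrt(46)) = -3908347/736 - I*sqrt(46)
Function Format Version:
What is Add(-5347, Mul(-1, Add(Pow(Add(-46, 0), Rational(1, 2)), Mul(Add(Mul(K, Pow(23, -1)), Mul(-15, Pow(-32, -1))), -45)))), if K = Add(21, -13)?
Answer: Add(Rational(-3908347, 736), Mul(-1, I, Pow(46, Rational(1, 2)))) ≈ Add(-5310.3, Mul(-6.7823, I))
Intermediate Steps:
K = 8
Add(-5347, Mul(-1, Add(Pow(Add(-46, 0), Rational(1, 2)), Mul(Add(Mul(K, Pow(23, -1)), Mul(-15, Pow(-32, -1))), -45)))) = Add(-5347, Mul(-1, Add(Pow(Add(-46, 0), Rational(1, 2)), Mul(Add(Mul(8, Pow(23, -1)), Mul(-15, Pow(-32, -1))), -45)))) = Add(-5347, Mul(-1, Add(Pow(-46, Rational(1, 2)), Mul(Add(Mul(8, Rational(1, 23)), Mul(-15, Rational(-1, 32))), -45)))) = Add(-5347, Mul(-1, Add(Mul(I, Pow(46, Rational(1, 2))), Mul(Add(Rational(8, 23), Rational(15, 32)), -45)))) = Add(-5347, Mul(-1, Add(Mul(I, Pow(46, Rational(1, 2))), Mul(Rational(601, 736), -45)))) = Add(-5347, Mul(-1, Add(Mul(I, Pow(46, Rational(1, 2))), Rational(-27045, 736)))) = Add(-5347, Mul(-1, Add(Rational(-27045, 736), Mul(I, Pow(46, Rational(1, 2)))))) = Add(-5347, Add(Rational(27045, 736), Mul(-1, I, Pow(46, Rational(1, 2))))) = Add(Rational(-3908347, 736), Mul(-1, I, Pow(46, Rational(1, 2))))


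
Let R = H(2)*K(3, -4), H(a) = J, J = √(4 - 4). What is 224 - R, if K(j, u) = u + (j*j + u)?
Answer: 224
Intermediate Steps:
J = 0 (J = √0 = 0)
H(a) = 0
K(j, u) = j² + 2*u (K(j, u) = u + (j² + u) = u + (u + j²) = j² + 2*u)
R = 0 (R = 0*(3² + 2*(-4)) = 0*(9 - 8) = 0*1 = 0)
224 - R = 224 - 1*0 = 224 + 0 = 224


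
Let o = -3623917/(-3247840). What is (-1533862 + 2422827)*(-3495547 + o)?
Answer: -2018479260967089459/649568 ≈ -3.1074e+12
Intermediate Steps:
o = 3623917/3247840 (o = -3623917*(-1/3247840) = 3623917/3247840 ≈ 1.1158)
(-1533862 + 2422827)*(-3495547 + o) = (-1533862 + 2422827)*(-3495547 + 3623917/3247840) = 888965*(-11352973744563/3247840) = -2018479260967089459/649568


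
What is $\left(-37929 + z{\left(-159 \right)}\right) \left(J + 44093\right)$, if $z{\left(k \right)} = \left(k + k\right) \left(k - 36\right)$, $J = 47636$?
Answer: $2208926049$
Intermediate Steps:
$z{\left(k \right)} = 2 k \left(-36 + k\right)$
$\left(-37929 + z{\left(-159 \right)}\right) \left(J + 44093\right) = \left(-37929 + 2 \left(-159\right) \left(-36 - 159\right)\right) \left(47636 + 44093\right) = \left(-37929 + 2 \left(-159\right) \left(-195\right)\right) 91729 = \left(-37929 + 62010\right) 91729 = 24081 \cdot 91729 = 2208926049$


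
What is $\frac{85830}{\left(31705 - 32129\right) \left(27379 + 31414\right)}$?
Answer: $- \frac{42915}{12464116} \approx -0.0034431$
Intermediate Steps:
$\frac{85830}{\left(31705 - 32129\right) \left(27379 + 31414\right)} = \frac{85830}{\left(-424\right) 58793} = \frac{85830}{-24928232} = 85830 \left(- \frac{1}{24928232}\right) = - \frac{42915}{12464116}$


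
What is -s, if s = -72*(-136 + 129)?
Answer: -504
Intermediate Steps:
s = 504 (s = -72*(-7) = 504)
-s = -1*504 = -504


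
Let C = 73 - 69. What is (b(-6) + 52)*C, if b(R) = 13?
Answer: 260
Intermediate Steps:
C = 4
(b(-6) + 52)*C = (13 + 52)*4 = 65*4 = 260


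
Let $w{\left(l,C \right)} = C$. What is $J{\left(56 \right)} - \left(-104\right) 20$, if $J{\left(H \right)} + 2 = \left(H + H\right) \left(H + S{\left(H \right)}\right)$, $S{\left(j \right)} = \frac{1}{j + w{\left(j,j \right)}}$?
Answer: $8351$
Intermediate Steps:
$S{\left(j \right)} = \frac{1}{2 j}$ ($S{\left(j \right)} = \frac{1}{j + j} = \frac{1}{2 j}$)
$J{\left(H \right)} = -2 + 2 H \left(H + \frac{1}{2 H}\right)$ ($J{\left(H \right)} = -2 + \left(H + H\right) \left(H + \frac{1}{2 H}\right) = -2 + 2 H \left(H + \frac{1}{2 H}\right)$)
$J{\left(56 \right)} - \left(-104\right) 20 = \left(-1 + 2 \cdot 56^{2}\right) - \left(-104\right) 20 = \left(-1 + 2 \cdot 3136\right) - -2080 = \left(-1 + 6272\right) + 2080 = 6271 + 2080 = 8351$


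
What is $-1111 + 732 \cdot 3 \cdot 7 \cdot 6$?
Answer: $91121$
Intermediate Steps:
$-1111 + 732 \cdot 3 \cdot 7 \cdot 6 = -1111 + 732 \cdot 21 \cdot 6 = -1111 + 732 \cdot 126 = -1111 + 92232 = 91121$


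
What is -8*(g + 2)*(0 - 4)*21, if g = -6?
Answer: -2688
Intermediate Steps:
-8*(g + 2)*(0 - 4)*21 = -8*(-6 + 2)*(0 - 4)*21 = -(-32)*(-4)*21 = -8*16*21 = -128*21 = -2688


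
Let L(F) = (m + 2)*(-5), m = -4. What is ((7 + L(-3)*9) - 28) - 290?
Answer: -221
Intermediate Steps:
L(F) = 10 (L(F) = (-4 + 2)*(-5) = -2*(-5) = 10)
((7 + L(-3)*9) - 28) - 290 = ((7 + 10*9) - 28) - 290 = ((7 + 90) - 28) - 290 = (97 - 28) - 290 = 69 - 290 = -221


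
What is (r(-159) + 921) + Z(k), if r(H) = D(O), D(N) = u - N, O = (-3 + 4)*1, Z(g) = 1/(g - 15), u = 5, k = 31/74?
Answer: 998001/1079 ≈ 924.93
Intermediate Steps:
k = 31/74 (k = 31*(1/74) = 31/74 ≈ 0.41892)
Z(g) = 1/(-15 + g)
O = 1 (O = 1*1 = 1)
D(N) = 5 - N
r(H) = 4 (r(H) = 5 - 1*1 = 5 - 1 = 4)
(r(-159) + 921) + Z(k) = (4 + 921) + 1/(-15 + 31/74) = 925 + 1/(-1079/74) = 925 - 74/1079 = 998001/1079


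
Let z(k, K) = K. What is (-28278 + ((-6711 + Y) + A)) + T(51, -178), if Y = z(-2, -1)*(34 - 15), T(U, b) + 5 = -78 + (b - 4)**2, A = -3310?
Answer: -5277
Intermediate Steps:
T(U, b) = -83 + (-4 + b)**2 (T(U, b) = -5 + (-78 + (b - 4)**2) = -5 + (-78 + (-4 + b)**2) = -83 + (-4 + b)**2)
Y = -19 (Y = -(34 - 15) = -1*19 = -19)
(-28278 + ((-6711 + Y) + A)) + T(51, -178) = (-28278 + ((-6711 - 19) - 3310)) + (-83 + (-4 - 178)**2) = (-28278 + (-6730 - 3310)) + (-83 + (-182)**2) = (-28278 - 10040) + (-83 + 33124) = -38318 + 33041 = -5277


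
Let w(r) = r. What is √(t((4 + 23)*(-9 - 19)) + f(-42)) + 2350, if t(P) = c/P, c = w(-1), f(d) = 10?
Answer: 2350 + √158781/126 ≈ 2353.2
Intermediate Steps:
c = -1
t(P) = -1/P
√(t((4 + 23)*(-9 - 19)) + f(-42)) + 2350 = √(-1/((4 + 23)*(-9 - 19)) + 10) + 2350 = √(-1/(27*(-28)) + 10) + 2350 = √(-1/(-756) + 10) + 2350 = √(-1*(-1/756) + 10) + 2350 = √(1/756 + 10) + 2350 = √(7561/756) + 2350 = √158781/126 + 2350 = 2350 + √158781/126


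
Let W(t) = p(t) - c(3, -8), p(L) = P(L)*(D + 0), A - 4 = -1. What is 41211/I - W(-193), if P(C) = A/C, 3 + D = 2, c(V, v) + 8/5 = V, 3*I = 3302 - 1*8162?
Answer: -835651/34740 ≈ -24.054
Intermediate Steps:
I = -1620 (I = (3302 - 1*8162)/3 = (3302 - 8162)/3 = (⅓)*(-4860) = -1620)
c(V, v) = -8/5 + V
D = -1 (D = -3 + 2 = -1)
A = 3 (A = 4 - 1 = 3)
P(C) = 3/C
p(L) = -3/L (p(L) = (3/L)*(-1 + 0) = (3/L)*(-1) = -3/L)
W(t) = -7/5 - 3/t (W(t) = -3/t - (-8/5 + 3) = -3/t - 1*7/5 = -3/t - 7/5 = -7/5 - 3/t)
41211/I - W(-193) = 41211/(-1620) - (-7/5 - 3/(-193)) = 41211*(-1/1620) - (-7/5 - 3*(-1/193)) = -4579/180 - (-7/5 + 3/193) = -4579/180 - 1*(-1336/965) = -4579/180 + 1336/965 = -835651/34740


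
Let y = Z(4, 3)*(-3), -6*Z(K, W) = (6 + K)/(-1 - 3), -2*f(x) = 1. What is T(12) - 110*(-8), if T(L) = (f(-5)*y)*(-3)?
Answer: 7025/8 ≈ 878.13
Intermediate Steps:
f(x) = -1/2 (f(x) = -1/2*1 = -1/2)
Z(K, W) = 1/4 + K/24 (Z(K, W) = -(6 + K)/(6*(-1 - 3)) = -(6 + K)/(6*(-4)) = -(6 + K)*(-1)/(6*4) = -(-3/2 - K/4)/6 = 1/4 + K/24)
y = -5/4 (y = (1/4 + (1/24)*4)*(-3) = (1/4 + 1/6)*(-3) = (5/12)*(-3) = -5/4 ≈ -1.2500)
T(L) = -15/8 (T(L) = -1/2*(-5/4)*(-3) = (5/8)*(-3) = -15/8)
T(12) - 110*(-8) = -15/8 - 110*(-8) = -15/8 + 880 = 7025/8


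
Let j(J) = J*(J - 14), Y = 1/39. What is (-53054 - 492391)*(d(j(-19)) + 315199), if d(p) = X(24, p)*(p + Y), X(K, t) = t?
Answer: -5022715555485/13 ≈ -3.8636e+11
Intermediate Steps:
Y = 1/39 ≈ 0.025641
j(J) = J*(-14 + J)
d(p) = p*(1/39 + p) (d(p) = p*(p + 1/39) = p*(1/39 + p))
(-53054 - 492391)*(d(j(-19)) + 315199) = (-53054 - 492391)*((-19*(-14 - 19))*(1/39 - 19*(-14 - 19)) + 315199) = -545445*((-19*(-33))*(1/39 - 19*(-33)) + 315199) = -545445*(627*(1/39 + 627) + 315199) = -545445*(627*(24454/39) + 315199) = -545445*(5110886/13 + 315199) = -545445*9208473/13 = -5022715555485/13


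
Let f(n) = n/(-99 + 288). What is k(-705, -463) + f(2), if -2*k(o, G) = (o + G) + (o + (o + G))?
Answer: 574753/378 ≈ 1520.5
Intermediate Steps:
f(n) = n/189
k(o, G) = -G - 3*o/2 (k(o, G) = -((o + G) + (o + (o + G)))/2 = -((G + o) + (o + (G + o)))/2 = -((G + o) + (G + 2*o))/2 = -(2*G + 3*o)/2 = -G - 3*o/2)
k(-705, -463) + f(2) = (-1*(-463) - 3/2*(-705)) + (1/189)*2 = (463 + 2115/2) + 2/189 = 3041/2 + 2/189 = 574753/378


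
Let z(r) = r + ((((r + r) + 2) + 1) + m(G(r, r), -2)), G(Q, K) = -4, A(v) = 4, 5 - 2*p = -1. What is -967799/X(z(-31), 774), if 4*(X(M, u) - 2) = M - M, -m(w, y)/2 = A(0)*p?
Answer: -967799/2 ≈ -4.8390e+5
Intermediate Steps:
p = 3 (p = 5/2 - ½*(-1) = 5/2 + ½ = 3)
m(w, y) = -24 (m(w, y) = -8*3 = -2*12 = -24)
z(r) = -21 + 3*r (z(r) = r + ((((r + r) + 2) + 1) - 24) = r + (((2*r + 2) + 1) - 24) = r + (((2 + 2*r) + 1) - 24) = r + ((3 + 2*r) - 24) = r + (-21 + 2*r) = -21 + 3*r)
X(M, u) = 2 (X(M, u) = 2 + (M - M)/4 = 2 + (¼)*0 = 2 + 0 = 2)
-967799/X(z(-31), 774) = -967799/2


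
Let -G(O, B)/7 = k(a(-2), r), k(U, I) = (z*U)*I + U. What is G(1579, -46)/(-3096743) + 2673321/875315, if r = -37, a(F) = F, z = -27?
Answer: 1180904811929/387232228435 ≈ 3.0496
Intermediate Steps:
k(U, I) = U - 27*I*U (k(U, I) = (-27*U)*I + U = -27*I*U + U = U - 27*I*U)
G(O, B) = 14000 (G(O, B) = -(-14)*(1 - 27*(-37)) = -(-14)*(1 + 999) = -(-14)*1000 = -7*(-2000) = 14000)
G(1579, -46)/(-3096743) + 2673321/875315 = 14000/(-3096743) + 2673321/875315 = 14000*(-1/3096743) + 2673321*(1/875315) = -14000/3096743 + 381903/125045 = 1180904811929/387232228435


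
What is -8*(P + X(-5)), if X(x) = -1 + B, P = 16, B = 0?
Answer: -120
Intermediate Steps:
X(x) = -1 (X(x) = -1 + 0 = -1)
-8*(P + X(-5)) = -8*(16 - 1) = -8*15 = -120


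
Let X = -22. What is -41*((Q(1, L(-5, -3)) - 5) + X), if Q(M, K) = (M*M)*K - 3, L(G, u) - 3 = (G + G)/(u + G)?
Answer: 4223/4 ≈ 1055.8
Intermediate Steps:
L(G, u) = 3 + 2*G/(G + u) (L(G, u) = 3 + (G + G)/(u + G) = 3 + (2*G)/(G + u) = 3 + 2*G/(G + u))
Q(M, K) = -3 + K*M² (Q(M, K) = M²*K - 3 = K*M² - 3 = -3 + K*M²)
-41*((Q(1, L(-5, -3)) - 5) + X) = -41*(((-3 + ((3*(-3) + 5*(-5))/(-5 - 3))*1²) - 5) - 22) = -41*(((-3 + ((-9 - 25)/(-8))*1) - 5) - 22) = -41*(((-3 - ⅛*(-34)*1) - 5) - 22) = -41*(((-3 + (17/4)*1) - 5) - 22) = -41*(((-3 + 17/4) - 5) - 22) = -41*((5/4 - 5) - 22) = -41*(-15/4 - 22) = -41*(-103/4) = 4223/4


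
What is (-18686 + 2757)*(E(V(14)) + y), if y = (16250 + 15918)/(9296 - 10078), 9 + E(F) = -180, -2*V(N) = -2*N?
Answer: 84314071/23 ≈ 3.6658e+6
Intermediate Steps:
V(N) = N (V(N) = -(-1)*N = N)
E(F) = -189 (E(F) = -9 - 180 = -189)
y = -16084/391 (y = 32168/(-782) = 32168*(-1/782) = -16084/391 ≈ -41.136)
(-18686 + 2757)*(E(V(14)) + y) = (-18686 + 2757)*(-189 - 16084/391) = -15929*(-89983/391) = 84314071/23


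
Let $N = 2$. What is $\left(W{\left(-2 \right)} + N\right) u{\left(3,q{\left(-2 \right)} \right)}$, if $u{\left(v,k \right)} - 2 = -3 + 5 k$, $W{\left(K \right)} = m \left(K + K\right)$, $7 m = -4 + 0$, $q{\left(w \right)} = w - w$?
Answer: $- \frac{30}{7} \approx -4.2857$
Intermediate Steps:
$q{\left(w \right)} = 0$
$m = - \frac{4}{7}$ ($m = \frac{-4 + 0}{7} = \frac{1}{7} \left(-4\right) = - \frac{4}{7} \approx -0.57143$)
$W{\left(K \right)} = - \frac{8 K}{7}$ ($W{\left(K \right)} = - \frac{4 \left(K + K\right)}{7} = - \frac{4 \cdot 2 K}{7} = - \frac{8 K}{7}$)
$u{\left(v,k \right)} = -1 + 5 k$ ($u{\left(v,k \right)} = 2 + \left(-3 + 5 k\right) = -1 + 5 k$)
$\left(W{\left(-2 \right)} + N\right) u{\left(3,q{\left(-2 \right)} \right)} = \left(\left(- \frac{8}{7}\right) \left(-2\right) + 2\right) \left(-1 + 5 \cdot 0\right) = \left(\frac{16}{7} + 2\right) \left(-1 + 0\right) = \frac{30}{7} \left(-1\right) = - \frac{30}{7}$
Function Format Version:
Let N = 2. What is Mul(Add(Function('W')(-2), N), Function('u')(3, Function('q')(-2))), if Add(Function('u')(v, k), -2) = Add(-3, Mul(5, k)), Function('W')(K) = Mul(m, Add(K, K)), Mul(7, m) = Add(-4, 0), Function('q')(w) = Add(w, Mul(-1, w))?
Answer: Rational(-30, 7) ≈ -4.2857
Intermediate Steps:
Function('q')(w) = 0
m = Rational(-4, 7) (m = Mul(Rational(1, 7), Add(-4, 0)) = Mul(Rational(1, 7), -4) = Rational(-4, 7) ≈ -0.57143)
Function('W')(K) = Mul(Rational(-8, 7), K) (Function('W')(K) = Mul(Rational(-4, 7), Add(K, K)) = Mul(Rational(-4, 7), Mul(2, K)) = Mul(Rational(-8, 7), K))
Function('u')(v, k) = Add(-1, Mul(5, k)) (Function('u')(v, k) = Add(2, Add(-3, Mul(5, k))) = Add(-1, Mul(5, k)))
Mul(Add(Function('W')(-2), N), Function('u')(3, Function('q')(-2))) = Mul(Add(Mul(Rational(-8, 7), -2), 2), Add(-1, Mul(5, 0))) = Mul(Add(Rational(16, 7), 2), Add(-1, 0)) = Mul(Rational(30, 7), -1) = Rational(-30, 7)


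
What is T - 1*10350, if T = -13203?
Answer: -23553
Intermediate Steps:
T - 1*10350 = -13203 - 1*10350 = -13203 - 10350 = -23553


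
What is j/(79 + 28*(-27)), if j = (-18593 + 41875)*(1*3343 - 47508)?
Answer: 1028249530/677 ≈ 1.5188e+6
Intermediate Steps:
j = -1028249530 (j = 23282*(3343 - 47508) = 23282*(-44165) = -1028249530)
j/(79 + 28*(-27)) = -1028249530/(79 + 28*(-27)) = -1028249530/(79 - 756) = -1028249530/(-677) = -1028249530*(-1/677) = 1028249530/677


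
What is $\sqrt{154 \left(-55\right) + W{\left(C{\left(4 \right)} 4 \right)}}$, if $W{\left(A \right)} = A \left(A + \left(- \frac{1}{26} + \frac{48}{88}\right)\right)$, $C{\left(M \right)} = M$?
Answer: $\frac{i \sqrt{167802206}}{143} \approx 90.586 i$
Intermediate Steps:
$W{\left(A \right)} = A \left(\frac{145}{286} + A\right)$ ($W{\left(A \right)} = A \left(A + \left(\left(-1\right) \frac{1}{26} + 48 \cdot \frac{1}{88}\right)\right) = A \left(A + \left(- \frac{1}{26} + \frac{6}{11}\right)\right) = A \left(A + \frac{145}{286}\right) = A \left(\frac{145}{286} + A\right)$)
$\sqrt{154 \left(-55\right) + W{\left(C{\left(4 \right)} 4 \right)}} = \sqrt{154 \left(-55\right) + \frac{4 \cdot 4 \left(145 + 286 \cdot 4 \cdot 4\right)}{286}} = \sqrt{-8470 + \frac{1}{286} \cdot 16 \left(145 + 286 \cdot 16\right)} = \sqrt{-8470 + \frac{1}{286} \cdot 16 \left(145 + 4576\right)} = \sqrt{-8470 + \frac{1}{286} \cdot 16 \cdot 4721} = \sqrt{-8470 + \frac{37768}{143}} = \sqrt{- \frac{1173442}{143}} = \frac{i \sqrt{167802206}}{143}$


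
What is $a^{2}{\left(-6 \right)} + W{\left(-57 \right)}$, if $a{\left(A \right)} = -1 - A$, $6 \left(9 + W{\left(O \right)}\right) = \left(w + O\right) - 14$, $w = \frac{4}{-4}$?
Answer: $4$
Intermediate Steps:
$w = -1$ ($w = 4 \left(- \frac{1}{4}\right) = -1$)
$W{\left(O \right)} = - \frac{23}{2} + \frac{O}{6}$ ($W{\left(O \right)} = -9 + \frac{\left(-1 + O\right) - 14}{6} = -9 + \frac{-15 + O}{6} = -9 + \left(- \frac{5}{2} + \frac{O}{6}\right) = - \frac{23}{2} + \frac{O}{6}$)
$a^{2}{\left(-6 \right)} + W{\left(-57 \right)} = \left(-1 - -6\right)^{2} + \left(- \frac{23}{2} + \frac{1}{6} \left(-57\right)\right) = \left(-1 + 6\right)^{2} - 21 = 5^{2} - 21 = 25 - 21 = 4$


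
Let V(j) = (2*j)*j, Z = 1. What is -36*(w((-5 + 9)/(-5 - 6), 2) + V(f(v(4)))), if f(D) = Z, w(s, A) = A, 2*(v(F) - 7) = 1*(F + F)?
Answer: -144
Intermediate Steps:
v(F) = 7 + F (v(F) = 7 + (1*(F + F))/2 = 7 + (1*(2*F))/2 = 7 + (2*F)/2 = 7 + F)
f(D) = 1
V(j) = 2*j²
-36*(w((-5 + 9)/(-5 - 6), 2) + V(f(v(4)))) = -36*(2 + 2*1²) = -36*(2 + 2*1) = -36*(2 + 2) = -36*4 = -144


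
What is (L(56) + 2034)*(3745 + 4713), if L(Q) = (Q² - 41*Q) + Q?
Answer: 24781940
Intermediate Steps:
L(Q) = Q² - 40*Q
(L(56) + 2034)*(3745 + 4713) = (56*(-40 + 56) + 2034)*(3745 + 4713) = (56*16 + 2034)*8458 = (896 + 2034)*8458 = 2930*8458 = 24781940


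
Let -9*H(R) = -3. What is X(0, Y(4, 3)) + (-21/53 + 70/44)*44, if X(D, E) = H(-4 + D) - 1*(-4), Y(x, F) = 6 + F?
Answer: 9047/159 ≈ 56.899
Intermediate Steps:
H(R) = ⅓ (H(R) = -⅑*(-3) = ⅓)
X(D, E) = 13/3 (X(D, E) = ⅓ - 1*(-4) = ⅓ + 4 = 13/3)
X(0, Y(4, 3)) + (-21/53 + 70/44)*44 = 13/3 + (-21/53 + 70/44)*44 = 13/3 + (-21*1/53 + 70*(1/44))*44 = 13/3 + (-21/53 + 35/22)*44 = 13/3 + (1393/1166)*44 = 13/3 + 2786/53 = 9047/159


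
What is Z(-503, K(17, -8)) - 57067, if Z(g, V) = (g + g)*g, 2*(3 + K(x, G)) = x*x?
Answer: 448951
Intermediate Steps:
K(x, G) = -3 + x²/2 (K(x, G) = -3 + (x*x)/2 = -3 + x²/2)
Z(g, V) = 2*g² (Z(g, V) = (2*g)*g = 2*g²)
Z(-503, K(17, -8)) - 57067 = 2*(-503)² - 57067 = 2*253009 - 57067 = 506018 - 57067 = 448951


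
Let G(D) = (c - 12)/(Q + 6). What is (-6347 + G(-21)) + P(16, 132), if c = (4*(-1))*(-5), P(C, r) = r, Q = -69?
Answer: -391553/63 ≈ -6215.1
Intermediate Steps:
c = 20 (c = -4*(-5) = 20)
G(D) = -8/63 (G(D) = (20 - 12)/(-69 + 6) = 8/(-63) = 8*(-1/63) = -8/63)
(-6347 + G(-21)) + P(16, 132) = (-6347 - 8/63) + 132 = -399869/63 + 132 = -391553/63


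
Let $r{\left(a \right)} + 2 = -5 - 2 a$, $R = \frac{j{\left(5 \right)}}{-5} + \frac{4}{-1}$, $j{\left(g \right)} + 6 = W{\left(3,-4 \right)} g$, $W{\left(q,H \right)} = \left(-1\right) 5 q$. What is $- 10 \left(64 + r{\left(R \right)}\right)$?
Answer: $-326$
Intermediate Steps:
$W{\left(q,H \right)} = - 5 q$
$j{\left(g \right)} = -6 - 15 g$ ($j{\left(g \right)} = -6 + \left(-5\right) 3 g = -6 - 15 g$)
$R = \frac{61}{5}$ ($R = \frac{-6 - 75}{-5} + \frac{4}{-1} = \left(-6 - 75\right) \left(- \frac{1}{5}\right) + 4 \left(-1\right) = \left(-81\right) \left(- \frac{1}{5}\right) - 4 = \frac{81}{5} - 4 = \frac{61}{5} \approx 12.2$)
$r{\left(a \right)} = -7 - 2 a$ ($r{\left(a \right)} = -2 - \left(5 + 2 a\right) = -7 - 2 a$)
$- 10 \left(64 + r{\left(R \right)}\right) = - 10 \left(64 - \frac{157}{5}\right) = \left(-10\right) \frac{163}{5} = -326$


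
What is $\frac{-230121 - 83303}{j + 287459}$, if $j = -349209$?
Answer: $\frac{8248}{1625} \approx 5.0757$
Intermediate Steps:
$\frac{-230121 - 83303}{j + 287459} = \frac{-230121 - 83303}{-349209 + 287459} = - \frac{313424}{-61750} = \left(-313424\right) \left(- \frac{1}{61750}\right) = \frac{8248}{1625}$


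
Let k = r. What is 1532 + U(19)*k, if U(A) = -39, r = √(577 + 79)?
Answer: 1532 - 156*√41 ≈ 533.11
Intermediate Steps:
r = 4*√41 (r = √656 = 4*√41 ≈ 25.612)
k = 4*√41 ≈ 25.612
1532 + U(19)*k = 1532 - 156*√41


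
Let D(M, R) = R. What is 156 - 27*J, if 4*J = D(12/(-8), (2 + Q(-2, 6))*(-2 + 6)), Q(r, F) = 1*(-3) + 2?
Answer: 129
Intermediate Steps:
Q(r, F) = -1 (Q(r, F) = -3 + 2 = -1)
J = 1 (J = ((2 - 1)*(-2 + 6))/4 = (1*4)/4 = (¼)*4 = 1)
156 - 27*J = 156 - 27*1 = 156 - 27 = 129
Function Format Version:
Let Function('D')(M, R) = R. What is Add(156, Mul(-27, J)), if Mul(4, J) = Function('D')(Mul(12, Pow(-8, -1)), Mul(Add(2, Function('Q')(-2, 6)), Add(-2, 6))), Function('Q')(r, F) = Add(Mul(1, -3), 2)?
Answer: 129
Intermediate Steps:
Function('Q')(r, F) = -1 (Function('Q')(r, F) = Add(-3, 2) = -1)
J = 1 (J = Mul(Rational(1, 4), Mul(Add(2, -1), Add(-2, 6))) = Mul(Rational(1, 4), Mul(1, 4)) = Mul(Rational(1, 4), 4) = 1)
Add(156, Mul(-27, J)) = Add(156, Mul(-27, 1)) = Add(156, -27) = 129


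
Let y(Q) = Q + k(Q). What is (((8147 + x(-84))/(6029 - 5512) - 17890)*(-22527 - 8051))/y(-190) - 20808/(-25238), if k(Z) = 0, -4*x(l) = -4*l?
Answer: -162081456379567/56343835 ≈ -2.8766e+6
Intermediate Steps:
x(l) = l (x(l) = -(-1)*l = l)
y(Q) = Q (y(Q) = Q + 0 = Q)
(((8147 + x(-84))/(6029 - 5512) - 17890)*(-22527 - 8051))/y(-190) - 20808/(-25238) = (((8147 - 84)/(6029 - 5512) - 17890)*(-22527 - 8051))/(-190) - 20808/(-25238) = ((8063/517 - 17890)*(-30578))*(-1/190) - 20808*(-1/25238) = ((8063*(1/517) - 17890)*(-30578))*(-1/190) + 10404/12619 = ((733/47 - 17890)*(-30578))*(-1/190) + 10404/12619 = -840097/47*(-30578)*(-1/190) + 10404/12619 = (25688486066/47)*(-1/190) + 10404/12619 = -12844243033/4465 + 10404/12619 = -162081456379567/56343835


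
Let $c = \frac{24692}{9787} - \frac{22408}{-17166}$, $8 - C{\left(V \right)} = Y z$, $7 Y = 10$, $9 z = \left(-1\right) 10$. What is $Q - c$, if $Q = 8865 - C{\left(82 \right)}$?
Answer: $\frac{15614533355173}{1764038241} \approx 8851.6$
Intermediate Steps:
$z = - \frac{10}{9}$ ($z = \frac{\left(-1\right) 10}{9} = \frac{1}{9} \left(-10\right) = - \frac{10}{9} \approx -1.1111$)
$Y = \frac{10}{7}$ ($Y = \frac{1}{7} \cdot 10 = \frac{10}{7} \approx 1.4286$)
$C{\left(V \right)} = \frac{604}{63}$ ($C{\left(V \right)} = 8 - \frac{10}{7} \left(- \frac{10}{9}\right) = 8 - - \frac{100}{63} = 8 + \frac{100}{63} = \frac{604}{63}$)
$c = \frac{321584984}{84001821}$ ($c = 24692 \cdot \frac{1}{9787} - - \frac{11204}{8583} = \frac{24692}{9787} + \frac{11204}{8583} = \frac{321584984}{84001821} \approx 3.8283$)
$Q = \frac{557891}{63}$ ($Q = 8865 - \frac{604}{63} = \frac{557891}{63} \approx 8855.4$)
$Q - c = \frac{557891}{63} - \frac{321584984}{84001821} = \frac{15614533355173}{1764038241}$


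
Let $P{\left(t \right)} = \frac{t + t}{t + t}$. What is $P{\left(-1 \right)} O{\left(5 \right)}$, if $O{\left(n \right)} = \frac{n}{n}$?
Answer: $1$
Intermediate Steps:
$O{\left(n \right)} = 1$
$P{\left(t \right)} = 1$ ($P{\left(t \right)} = \frac{2 t}{2 t} = 2 t \frac{1}{2 t} = 1$)
$P{\left(-1 \right)} O{\left(5 \right)} = 1 \cdot 1 = 1$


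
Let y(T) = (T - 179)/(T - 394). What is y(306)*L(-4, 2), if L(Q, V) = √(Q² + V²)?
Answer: -127*√5/44 ≈ -6.4541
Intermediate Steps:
y(T) = (-179 + T)/(-394 + T)
y(306)*L(-4, 2) = ((-179 + 306)/(-394 + 306))*√((-4)² + 2²) = (127/(-88))*√(16 + 4) = (-1/88*127)*√20 = -127*√5/44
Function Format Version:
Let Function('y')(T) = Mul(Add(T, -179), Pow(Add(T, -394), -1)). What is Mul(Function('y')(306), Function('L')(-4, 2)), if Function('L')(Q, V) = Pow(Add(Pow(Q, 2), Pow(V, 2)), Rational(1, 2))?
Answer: Mul(Rational(-127, 44), Pow(5, Rational(1, 2))) ≈ -6.4541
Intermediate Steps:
Function('y')(T) = Mul(Pow(Add(-394, T), -1), Add(-179, T)) (Function('y')(T) = Mul(Add(-179, T), Pow(Add(-394, T), -1)) = Mul(Pow(Add(-394, T), -1), Add(-179, T)))
Mul(Function('y')(306), Function('L')(-4, 2)) = Mul(Mul(Pow(Add(-394, 306), -1), Add(-179, 306)), Pow(Add(Pow(-4, 2), Pow(2, 2)), Rational(1, 2))) = Mul(Mul(Pow(-88, -1), 127), Pow(Add(16, 4), Rational(1, 2))) = Mul(Mul(Rational(-1, 88), 127), Pow(20, Rational(1, 2))) = Mul(Rational(-127, 88), Mul(2, Pow(5, Rational(1, 2)))) = Mul(Rational(-127, 44), Pow(5, Rational(1, 2)))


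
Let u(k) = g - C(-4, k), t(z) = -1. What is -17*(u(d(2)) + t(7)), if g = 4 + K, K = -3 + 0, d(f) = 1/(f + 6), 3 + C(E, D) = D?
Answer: -391/8 ≈ -48.875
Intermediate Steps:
C(E, D) = -3 + D
d(f) = 1/(6 + f)
K = -3
g = 1 (g = 4 - 3 = 1)
u(k) = 4 - k (u(k) = 1 - (-3 + k) = 1 + (3 - k) = 4 - k)
-17*(u(d(2)) + t(7)) = -17*((4 - 1/(6 + 2)) - 1) = -17*((4 - 1/8) - 1) = -17*((4 - 1*⅛) - 1) = -17*((4 - ⅛) - 1) = -17*(31/8 - 1) = -17*23/8 = -391/8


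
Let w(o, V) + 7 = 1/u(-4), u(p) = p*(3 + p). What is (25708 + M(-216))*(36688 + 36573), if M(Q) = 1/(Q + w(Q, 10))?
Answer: 1678103572064/891 ≈ 1.8834e+9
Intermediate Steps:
w(o, V) = -27/4 (w(o, V) = -7 + 1/(-4*(3 - 4)) = -7 + 1/(-4*(-1)) = -7 + 1/4 = -27/4)
M(Q) = 1/(-27/4 + Q) (M(Q) = 1/(Q - 27/4) = 1/(-27/4 + Q))
(25708 + M(-216))*(36688 + 36573) = (25708 + 4/(-27 + 4*(-216)))*(36688 + 36573) = (25708 + 4/(-27 - 864))*73261 = (25708 + 4/(-891))*73261 = (25708 + 4*(-1/891))*73261 = (25708 - 4/891)*73261 = (22905824/891)*73261 = 1678103572064/891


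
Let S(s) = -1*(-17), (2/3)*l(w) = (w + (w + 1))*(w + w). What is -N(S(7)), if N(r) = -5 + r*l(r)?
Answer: -30340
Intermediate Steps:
l(w) = 3*w*(1 + 2*w) (l(w) = 3*((w + (w + 1))*(w + w))/2 = 3*((w + (1 + w))*(2*w))/2 = 3*((1 + 2*w)*(2*w))/2 = 3*(2*w*(1 + 2*w))/2 = 3*w*(1 + 2*w))
S(s) = 17
N(r) = -5 + 3*r**2*(1 + 2*r) (N(r) = -5 + r*(3*r*(1 + 2*r)) = -5 + 3*r**2*(1 + 2*r))
-N(S(7)) = -(-5 + 17**2*(3 + 6*17)) = -(-5 + 289*(3 + 102)) = -(-5 + 289*105) = -(-5 + 30345) = -1*30340 = -30340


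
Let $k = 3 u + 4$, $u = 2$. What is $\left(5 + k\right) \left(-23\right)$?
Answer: $-345$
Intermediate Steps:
$k = 10$ ($k = 3 \cdot 2 + 4 = 6 + 4 = 10$)
$\left(5 + k\right) \left(-23\right) = \left(5 + 10\right) \left(-23\right) = 15 \left(-23\right) = -345$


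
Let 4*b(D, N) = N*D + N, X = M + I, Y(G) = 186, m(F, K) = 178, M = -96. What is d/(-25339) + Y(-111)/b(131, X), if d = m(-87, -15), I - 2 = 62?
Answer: -816837/4459664 ≈ -0.18316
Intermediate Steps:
I = 64 (I = 2 + 62 = 64)
d = 178
X = -32 (X = -96 + 64 = -32)
b(D, N) = N/4 + D*N/4 (b(D, N) = (N*D + N)/4 = (D*N + N)/4 = (N + D*N)/4 = N/4 + D*N/4)
d/(-25339) + Y(-111)/b(131, X) = 178/(-25339) + 186/(((1/4)*(-32)*(1 + 131))) = 178*(-1/25339) + 186/(((1/4)*(-32)*132)) = -178/25339 + 186/(-1056) = -178/25339 + 186*(-1/1056) = -178/25339 - 31/176 = -816837/4459664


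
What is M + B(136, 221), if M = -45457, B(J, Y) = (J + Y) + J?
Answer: -44964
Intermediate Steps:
B(J, Y) = Y + 2*J
M + B(136, 221) = -45457 + (221 + 2*136) = -45457 + (221 + 272) = -45457 + 493 = -44964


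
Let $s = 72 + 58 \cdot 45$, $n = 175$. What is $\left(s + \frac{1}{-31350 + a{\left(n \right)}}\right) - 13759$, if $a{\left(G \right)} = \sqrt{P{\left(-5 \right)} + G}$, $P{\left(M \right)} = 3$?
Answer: $- \frac{5443361446072}{491411161} - \frac{\sqrt{178}}{982822322} \approx -11077.0$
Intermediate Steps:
$a{\left(G \right)} = \sqrt{3 + G}$
$s = 2682$ ($s = 72 + 2610 = 2682$)
$\left(s + \frac{1}{-31350 + a{\left(n \right)}}\right) - 13759 = \left(2682 + \frac{1}{-31350 + \sqrt{3 + 175}}\right) - 13759 = \left(2682 + \frac{1}{-31350 + \sqrt{178}}\right) - 13759 = -11077 + \frac{1}{-31350 + \sqrt{178}}$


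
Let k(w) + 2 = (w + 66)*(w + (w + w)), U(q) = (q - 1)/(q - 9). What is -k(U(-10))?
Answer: -41023/361 ≈ -113.64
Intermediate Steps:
U(q) = (-1 + q)/(-9 + q)
k(w) = -2 + 3*w*(66 + w) (k(w) = -2 + (w + 66)*(w + (w + w)) = -2 + (66 + w)*(w + 2*w) = -2 + (66 + w)*(3*w) = -2 + 3*w*(66 + w))
-k(U(-10)) = -(-2 + 3*((-1 - 10)/(-9 - 10))² + 198*((-1 - 10)/(-9 - 10))) = -(-2 + 3*(-11/(-19))² + 198*(-11/(-19))) = -(-2 + 3*(-1/19*(-11))² + 198*(-1/19*(-11))) = -(-2 + 3*(11/19)² + 198*(11/19)) = -(-2 + 3*(121/361) + 2178/19) = -(-2 + 363/361 + 2178/19) = -1*41023/361 = -41023/361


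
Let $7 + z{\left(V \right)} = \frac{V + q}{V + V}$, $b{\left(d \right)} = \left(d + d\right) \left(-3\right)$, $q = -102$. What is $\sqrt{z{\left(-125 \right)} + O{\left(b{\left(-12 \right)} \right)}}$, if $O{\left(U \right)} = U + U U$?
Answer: $\frac{\sqrt{13124770}}{50} \approx 72.456$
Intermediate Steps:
$b{\left(d \right)} = - 6 d$ ($b{\left(d \right)} = 2 d \left(-3\right) = - 6 d$)
$z{\left(V \right)} = -7 + \frac{-102 + V}{2 V}$ ($z{\left(V \right)} = -7 + \frac{V - 102}{V + V} = -7 + \frac{-102 + V}{2 V}$)
$O{\left(U \right)} = U + U^{2}$
$\sqrt{z{\left(-125 \right)} + O{\left(b{\left(-12 \right)} \right)}} = \sqrt{\left(- \frac{13}{2} - \frac{51}{-125}\right) + \left(-6\right) \left(-12\right) \left(1 - -72\right)} = \sqrt{\left(- \frac{13}{2} - - \frac{51}{125}\right) + 72 \left(1 + 72\right)} = \sqrt{\left(- \frac{13}{2} + \frac{51}{125}\right) + 72 \cdot 73} = \sqrt{- \frac{1523}{250} + 5256} = \sqrt{\frac{1312477}{250}} = \frac{\sqrt{13124770}}{50}$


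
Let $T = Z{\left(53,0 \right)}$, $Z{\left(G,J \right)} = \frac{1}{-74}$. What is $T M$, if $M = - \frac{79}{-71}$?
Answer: $- \frac{79}{5254} \approx -0.015036$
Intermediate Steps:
$Z{\left(G,J \right)} = - \frac{1}{74}$
$T = - \frac{1}{74} \approx -0.013514$
$M = \frac{79}{71}$ ($M = \left(-79\right) \left(- \frac{1}{71}\right) = \frac{79}{71} \approx 1.1127$)
$T M = \left(- \frac{1}{74}\right) \frac{79}{71} = - \frac{79}{5254}$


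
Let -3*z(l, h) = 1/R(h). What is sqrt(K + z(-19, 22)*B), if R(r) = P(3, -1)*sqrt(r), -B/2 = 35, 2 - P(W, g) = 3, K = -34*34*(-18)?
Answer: sqrt(22659912 - 1155*sqrt(22))/33 ≈ 144.23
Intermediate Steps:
K = 20808 (K = -1156*(-18) = 20808)
P(W, g) = -1 (P(W, g) = 2 - 1*3 = 2 - 3 = -1)
B = -70 (B = -2*35 = -70)
R(r) = -sqrt(r)
z(l, h) = 1/(3*sqrt(h)) (z(l, h) = -(-1/sqrt(h))/3 = -(-1)/(3*sqrt(h)) = 1/(3*sqrt(h)))
sqrt(K + z(-19, 22)*B) = sqrt(20808 + (1/(3*sqrt(22)))*(-70)) = sqrt(20808 + ((sqrt(22)/22)/3)*(-70)) = sqrt(20808 + (sqrt(22)/66)*(-70)) = sqrt(20808 - 35*sqrt(22)/33)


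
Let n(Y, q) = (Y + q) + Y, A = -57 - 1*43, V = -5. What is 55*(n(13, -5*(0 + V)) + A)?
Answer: -2695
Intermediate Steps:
A = -100 (A = -57 - 43 = -100)
n(Y, q) = q + 2*Y
55*(n(13, -5*(0 + V)) + A) = 55*((-5*(0 - 5) + 2*13) - 100) = 55*((-5*(-5) + 26) - 100) = 55*((25 + 26) - 100) = 55*(51 - 100) = 55*(-49) = -2695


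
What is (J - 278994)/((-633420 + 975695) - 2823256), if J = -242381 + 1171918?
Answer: -650543/2480981 ≈ -0.26221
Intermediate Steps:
J = 929537
(J - 278994)/((-633420 + 975695) - 2823256) = (929537 - 278994)/((-633420 + 975695) - 2823256) = 650543/(342275 - 2823256) = 650543/(-2480981) = 650543*(-1/2480981) = -650543/2480981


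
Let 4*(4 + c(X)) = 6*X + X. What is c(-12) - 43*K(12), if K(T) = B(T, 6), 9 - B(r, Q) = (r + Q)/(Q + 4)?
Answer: -1673/5 ≈ -334.60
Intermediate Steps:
B(r, Q) = 9 - (Q + r)/(4 + Q) (B(r, Q) = 9 - (r + Q)/(Q + 4) = 9 - (Q + r)/(4 + Q))
K(T) = 42/5 - T/10 (K(T) = (36 - T + 8*6)/(4 + 6) = (36 - T + 48)/10 = (84 - T)/10 = 42/5 - T/10)
c(X) = -4 + 7*X/4 (c(X) = -4 + (6*X + X)/4 = -4 + (7*X)/4 = -4 + 7*X/4)
c(-12) - 43*K(12) = (-4 + (7/4)*(-12)) - 43*(42/5 - ⅒*12) = (-4 - 21) - 43*(42/5 - 6/5) = -25 - 43*36/5 = -25 - 1548/5 = -1673/5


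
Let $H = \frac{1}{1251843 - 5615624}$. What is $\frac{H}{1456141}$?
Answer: $- \frac{1}{6354280429121} \approx -1.5737 \cdot 10^{-13}$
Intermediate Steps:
$H = - \frac{1}{4363781}$ ($H = \frac{1}{-4363781} = - \frac{1}{4363781} \approx -2.2916 \cdot 10^{-7}$)
$\frac{H}{1456141} = - \frac{1}{4363781 \cdot 1456141} = \left(- \frac{1}{4363781}\right) \frac{1}{1456141} = - \frac{1}{6354280429121}$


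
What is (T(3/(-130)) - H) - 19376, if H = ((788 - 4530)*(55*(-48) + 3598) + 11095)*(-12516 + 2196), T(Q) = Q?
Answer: -4794533444483/130 ≈ -3.6881e+10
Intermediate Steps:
H = 36881007120 (H = (-3742*(-2640 + 3598) + 11095)*(-10320) = (-3742*958 + 11095)*(-10320) = (-3584836 + 11095)*(-10320) = -3573741*(-10320) = 36881007120)
(T(3/(-130)) - H) - 19376 = (3/(-130) - 1*36881007120) - 19376 = (3*(-1/130) - 36881007120) - 19376 = (-3/130 - 36881007120) - 19376 = -4794530925603/130 - 19376 = -4794533444483/130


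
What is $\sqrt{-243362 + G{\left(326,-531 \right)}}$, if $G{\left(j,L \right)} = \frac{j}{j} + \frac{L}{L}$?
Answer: $156 i \sqrt{10} \approx 493.32 i$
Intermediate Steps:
$G{\left(j,L \right)} = 2$ ($G{\left(j,L \right)} = 1 + 1 = 2$)
$\sqrt{-243362 + G{\left(326,-531 \right)}} = \sqrt{-243362 + 2} = \sqrt{-243360} = 156 i \sqrt{10}$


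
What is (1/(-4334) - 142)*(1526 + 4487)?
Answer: -3700574577/4334 ≈ -8.5385e+5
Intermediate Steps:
(1/(-4334) - 142)*(1526 + 4487) = (-1/4334 - 142)*6013 = -615429/4334*6013 = -3700574577/4334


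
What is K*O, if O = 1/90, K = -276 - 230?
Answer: -253/45 ≈ -5.6222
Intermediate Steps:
K = -506
O = 1/90 ≈ 0.011111
K*O = -506*1/90 = -253/45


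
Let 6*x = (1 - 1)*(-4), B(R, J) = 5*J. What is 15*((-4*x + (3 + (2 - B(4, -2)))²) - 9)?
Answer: 3240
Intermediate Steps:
x = 0 (x = ((1 - 1)*(-4))/6 = (0*(-4))/6 = (⅙)*0 = 0)
15*((-4*x + (3 + (2 - B(4, -2)))²) - 9) = 15*((-4*0 + (3 + (2 - 5*(-2)))²) - 9) = 15*((0 + (3 + (2 - 1*(-10)))²) - 9) = 15*((0 + (3 + (2 + 10))²) - 9) = 15*((0 + (3 + 12)²) - 9) = 15*((0 + 15²) - 9) = 15*((0 + 225) - 9) = 15*(225 - 9) = 15*216 = 3240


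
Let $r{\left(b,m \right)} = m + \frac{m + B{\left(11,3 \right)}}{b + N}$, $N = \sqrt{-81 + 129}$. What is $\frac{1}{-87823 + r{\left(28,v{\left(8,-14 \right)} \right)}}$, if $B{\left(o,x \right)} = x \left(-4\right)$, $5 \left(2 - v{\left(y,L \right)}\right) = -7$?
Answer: $- \frac{1615886660}{141907048802377} - \frac{860 \sqrt{3}}{141907048802377} \approx -1.1387 \cdot 10^{-5}$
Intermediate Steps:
$v{\left(y,L \right)} = \frac{17}{5}$ ($v{\left(y,L \right)} = 2 - - \frac{7}{5} = 2 + \frac{7}{5} = \frac{17}{5}$)
$B{\left(o,x \right)} = - 4 x$
$N = 4 \sqrt{3}$ ($N = \sqrt{48} = 4 \sqrt{3} \approx 6.9282$)
$r{\left(b,m \right)} = m + \frac{-12 + m}{b + 4 \sqrt{3}}$ ($r{\left(b,m \right)} = m + \frac{m - 12}{b + 4 \sqrt{3}} = m + \frac{-12 + m}{b + 4 \sqrt{3}}$)
$\frac{1}{-87823 + r{\left(28,v{\left(8,-14 \right)} \right)}} = \frac{1}{-87823 + \frac{-12 + \frac{17}{5} + 28 \cdot \frac{17}{5} + 4 \cdot \frac{17}{5} \sqrt{3}}{28 + 4 \sqrt{3}}} = \frac{1}{-87823 + \frac{-12 + \frac{17}{5} + \frac{476}{5} + \frac{68 \sqrt{3}}{5}}{28 + 4 \sqrt{3}}} = \frac{1}{-87823 + \frac{\frac{433}{5} + \frac{68 \sqrt{3}}{5}}{28 + 4 \sqrt{3}}}$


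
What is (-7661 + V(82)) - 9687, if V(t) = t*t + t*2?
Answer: -10460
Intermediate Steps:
V(t) = t² + 2*t
(-7661 + V(82)) - 9687 = (-7661 + 82*(2 + 82)) - 9687 = (-7661 + 82*84) - 9687 = (-7661 + 6888) - 9687 = -773 - 9687 = -10460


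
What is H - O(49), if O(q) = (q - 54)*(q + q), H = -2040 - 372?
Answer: -1922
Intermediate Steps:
H = -2412
O(q) = 2*q*(-54 + q) (O(q) = (-54 + q)*(2*q) = 2*q*(-54 + q))
H - O(49) = -2412 - 2*49*(-54 + 49) = -2412 - 2*49*(-5) = -2412 - 1*(-490) = -2412 + 490 = -1922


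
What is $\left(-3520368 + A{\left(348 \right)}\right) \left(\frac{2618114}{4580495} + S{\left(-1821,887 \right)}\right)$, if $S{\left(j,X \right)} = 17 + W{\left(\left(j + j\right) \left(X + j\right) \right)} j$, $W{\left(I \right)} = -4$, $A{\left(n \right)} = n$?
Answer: $- \frac{23545281503984436}{916099} \approx -2.5702 \cdot 10^{10}$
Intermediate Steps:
$S{\left(j,X \right)} = 17 - 4 j$
$\left(-3520368 + A{\left(348 \right)}\right) \left(\frac{2618114}{4580495} + S{\left(-1821,887 \right)}\right) = \left(-3520368 + 348\right) \left(\frac{2618114}{4580495} + \left(17 - -7284\right)\right) = - 3520020 \left(2618114 \cdot \frac{1}{4580495} + \left(17 + 7284\right)\right) = - 3520020 \left(\frac{2618114}{4580495} + 7301\right) = \left(-3520020\right) \frac{33444812109}{4580495} = - \frac{23545281503984436}{916099}$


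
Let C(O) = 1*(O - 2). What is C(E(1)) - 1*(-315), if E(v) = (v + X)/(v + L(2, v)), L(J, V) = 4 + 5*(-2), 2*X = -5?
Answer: 3133/10 ≈ 313.30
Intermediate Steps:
X = -5/2 (X = (½)*(-5) = -5/2 ≈ -2.5000)
L(J, V) = -6 (L(J, V) = 4 - 10 = -6)
E(v) = (-5/2 + v)/(-6 + v) (E(v) = (v - 5/2)/(v - 6) = (-5/2 + v)/(-6 + v))
C(O) = -2 + O (C(O) = 1*(-2 + O) = -2 + O)
C(E(1)) - 1*(-315) = (-2 + (-5/2 + 1)/(-6 + 1)) - 1*(-315) = (-2 - 3/2/(-5)) + 315 = (-2 - ⅕*(-3/2)) + 315 = (-2 + 3/10) + 315 = -17/10 + 315 = 3133/10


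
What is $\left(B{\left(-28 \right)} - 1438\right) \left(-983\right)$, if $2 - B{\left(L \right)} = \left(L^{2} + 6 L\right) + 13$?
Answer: $2029895$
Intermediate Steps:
$B{\left(L \right)} = -11 - L^{2} - 6 L$ ($B{\left(L \right)} = 2 - \left(\left(L^{2} + 6 L\right) + 13\right) = 2 - \left(13 + L^{2} + 6 L\right) = -11 - L^{2} - 6 L$)
$\left(B{\left(-28 \right)} - 1438\right) \left(-983\right) = \left(\left(-11 - \left(-28\right)^{2} - -168\right) - 1438\right) \left(-983\right) = \left(\left(-11 - 784 + 168\right) - 1438\right) \left(-983\right) = \left(-627 - 1438\right) \left(-983\right) = \left(-2065\right) \left(-983\right) = 2029895$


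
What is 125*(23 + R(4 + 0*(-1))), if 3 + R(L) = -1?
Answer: 2375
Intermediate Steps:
R(L) = -4 (R(L) = -3 - 1 = -4)
125*(23 + R(4 + 0*(-1))) = 125*(23 - 4) = 125*19 = 2375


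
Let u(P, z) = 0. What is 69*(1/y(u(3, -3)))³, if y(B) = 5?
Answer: 69/125 ≈ 0.55200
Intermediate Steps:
69*(1/y(u(3, -3)))³ = 69*(1/5)³ = 69*(⅕)³ = 69*(1/125) = 69/125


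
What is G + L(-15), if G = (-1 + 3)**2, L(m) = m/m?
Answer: 5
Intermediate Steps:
L(m) = 1
G = 4 (G = 2**2 = 4)
G + L(-15) = 4 + 1 = 5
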